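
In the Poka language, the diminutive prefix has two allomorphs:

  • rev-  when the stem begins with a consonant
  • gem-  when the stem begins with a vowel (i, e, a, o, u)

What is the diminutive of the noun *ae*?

gemae

*ae* — first sound /a/ (a vowel) → gem- → *gemae*.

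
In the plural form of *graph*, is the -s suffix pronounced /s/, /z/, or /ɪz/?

The stem *graph* ends in a voiceless non-sibilant consonant.
The plural suffix surfaces as /ɪz/ after sibilants, /s/ after other voiceless consonants, and /z/ after other voiced sounds.
So the plural -s on *graph* is pronounced /s/.

/s/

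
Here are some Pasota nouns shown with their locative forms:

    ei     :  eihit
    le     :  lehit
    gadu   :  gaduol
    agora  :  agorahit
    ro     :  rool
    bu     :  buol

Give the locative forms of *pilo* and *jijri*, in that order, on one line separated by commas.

pilool, jijrihit

The alternation tracks the last vowel of the stem — -ol when the last vowel of the stem is a rounded vowel (*gadu*, *ro*, *bu*); -hit when the last vowel of the stem is an unrounded vowel (*ei*, *le*, *agora*).
Since the last vowel of *pilo* is /o/ (a rounded vowel), it takes -ol, giving *pilool*.
The last vowel of *jijri* is /i/, which is an unrounded vowel, so the suffix is -hit, giving *jijrihit*.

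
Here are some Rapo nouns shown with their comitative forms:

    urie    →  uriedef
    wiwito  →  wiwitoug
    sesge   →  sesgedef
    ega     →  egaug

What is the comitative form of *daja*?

dajaug

Looking at the last vowel of each stem: -def when the last vowel of the stem is a front vowel (*urie*, *sesge*); -ug when the last vowel of the stem is a back vowel (*wiwito*, *ega*).
*daja*: last vowel = /a/, a back vowel → -ug → *dajaug*.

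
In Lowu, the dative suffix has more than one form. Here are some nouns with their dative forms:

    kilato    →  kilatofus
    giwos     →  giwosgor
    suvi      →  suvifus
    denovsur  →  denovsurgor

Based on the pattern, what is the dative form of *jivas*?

The suffix is conditioned by the final sound: -gor when the stem ends in a consonant (*giwos*, *denovsur*); -fus when the stem ends in a vowel (*kilato*, *suvi*).
*jivas*: final sound = /s/, a consonant → -gor → *jivasgor*.

jivasgor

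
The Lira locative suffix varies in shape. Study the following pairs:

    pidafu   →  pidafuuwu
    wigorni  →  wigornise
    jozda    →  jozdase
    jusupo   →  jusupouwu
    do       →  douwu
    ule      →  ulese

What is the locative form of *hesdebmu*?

hesdebmuuwu

Looking at the last vowel of each stem: -uwu when the last vowel of the stem is a rounded vowel (*pidafu*, *jusupo*, *do*); -se when the last vowel of the stem is an unrounded vowel (*wigorni*, *jozda*, *ule*).
The last vowel of *hesdebmu* is /u/, which is a rounded vowel, so the suffix is -uwu, giving *hesdebmuuwu*.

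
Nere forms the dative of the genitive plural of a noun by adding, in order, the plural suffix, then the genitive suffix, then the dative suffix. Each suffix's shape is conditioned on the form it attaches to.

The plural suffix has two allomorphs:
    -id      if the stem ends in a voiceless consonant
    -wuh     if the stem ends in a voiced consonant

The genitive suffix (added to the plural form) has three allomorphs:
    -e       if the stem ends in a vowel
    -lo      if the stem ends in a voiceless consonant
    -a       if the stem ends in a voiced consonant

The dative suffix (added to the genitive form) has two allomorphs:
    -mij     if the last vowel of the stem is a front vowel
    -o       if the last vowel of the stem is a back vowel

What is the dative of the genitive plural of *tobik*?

tobikidao

*tobik* — final consonant /k/ (voiceless) → -id → *tobikid*.
Since the final sound of the plural form *tobikid* is /d/ (a voiced consonant), it takes -a, giving *tobikida*.
The genitive form *tobikida*: last vowel = /a/, a back vowel → -o → *tobikidao*.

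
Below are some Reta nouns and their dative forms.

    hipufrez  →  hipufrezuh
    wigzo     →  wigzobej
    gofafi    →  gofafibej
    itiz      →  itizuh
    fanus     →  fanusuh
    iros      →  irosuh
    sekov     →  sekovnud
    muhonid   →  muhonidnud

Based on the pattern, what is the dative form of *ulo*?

ulobej

The pattern is sibilance of the final sound: -uh when the stem ends in a sibilant (*hipufrez*, *itiz*, *fanus*, *iros*); -nud when the stem ends in a non-sibilant consonant (*sekov*, *muhonid*); -bej when the stem ends in a vowel (*wigzo*, *gofafi*).
Since the final sound of *ulo* is /o/ (a vowel), it takes -bej, giving *ulobej*.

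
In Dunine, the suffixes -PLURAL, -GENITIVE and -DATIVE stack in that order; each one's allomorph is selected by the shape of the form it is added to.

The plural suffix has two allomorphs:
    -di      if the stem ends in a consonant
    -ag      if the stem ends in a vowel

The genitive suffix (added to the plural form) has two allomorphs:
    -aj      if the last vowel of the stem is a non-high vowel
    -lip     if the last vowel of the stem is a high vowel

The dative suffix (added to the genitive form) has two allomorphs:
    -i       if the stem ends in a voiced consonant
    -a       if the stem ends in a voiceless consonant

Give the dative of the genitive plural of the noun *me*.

Since the final sound of *me* is /e/ (a vowel), it takes -ag, giving *meag*.
Since the last vowel of the plural form *meag* is /a/ (a non-high vowel), it takes -aj, giving *meagaj*.
Since the final consonant of the genitive form *meagaj* is /j/ (voiced), it takes -i, giving *meagaji*.

meagaji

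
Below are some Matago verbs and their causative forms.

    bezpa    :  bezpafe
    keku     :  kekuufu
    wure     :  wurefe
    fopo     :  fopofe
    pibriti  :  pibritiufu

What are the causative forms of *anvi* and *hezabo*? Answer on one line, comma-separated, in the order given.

The pattern is height harmony: -ufu when the last vowel of the stem is a high vowel (*keku*, *pibriti*); -fe when the last vowel of the stem is a non-high vowel (*bezpa*, *wure*, *fopo*).
*anvi*: last vowel = /i/, a high vowel → -ufu → *anviufu*.
*hezabo*: last vowel = /o/, a non-high vowel → -fe → *hezabofe*.

anviufu, hezabofe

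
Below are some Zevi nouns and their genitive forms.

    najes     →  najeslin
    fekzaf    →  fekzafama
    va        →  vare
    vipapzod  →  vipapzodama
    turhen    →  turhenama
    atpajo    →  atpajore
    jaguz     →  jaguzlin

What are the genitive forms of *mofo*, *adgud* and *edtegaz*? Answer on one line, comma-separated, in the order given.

mofore, adgudama, edtegazlin

The suffix is conditioned by the final sound: -lin when the stem ends in a sibilant (*najes*, *jaguz*); -ama when the stem ends in a non-sibilant consonant (*fekzaf*, *vipapzod*, *turhen*); -re when the stem ends in a vowel (*va*, *atpajo*).
*mofo* — final sound /o/ (a vowel) → -re → *mofore*.
Since the final sound of *adgud* is /d/ (a non-sibilant consonant), it takes -ama, giving *adgudama*.
The final sound of *edtegaz* is /z/, which is a sibilant, so the suffix is -lin, giving *edtegazlin*.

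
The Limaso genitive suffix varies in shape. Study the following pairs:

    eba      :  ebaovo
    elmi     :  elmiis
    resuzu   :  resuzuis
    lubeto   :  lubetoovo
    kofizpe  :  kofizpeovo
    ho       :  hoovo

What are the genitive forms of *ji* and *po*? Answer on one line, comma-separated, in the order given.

The alternation tracks the last vowel of the stem — -is when the last vowel of the stem is a high vowel (*elmi*, *resuzu*); -ovo when the last vowel of the stem is a non-high vowel (*eba*, *lubeto*, *kofizpe*, *ho*).
*ji*: last vowel = /i/, a high vowel → -is → *jiis*.
Since the last vowel of *po* is /o/ (a non-high vowel), it takes -ovo, giving *poovo*.

jiis, poovo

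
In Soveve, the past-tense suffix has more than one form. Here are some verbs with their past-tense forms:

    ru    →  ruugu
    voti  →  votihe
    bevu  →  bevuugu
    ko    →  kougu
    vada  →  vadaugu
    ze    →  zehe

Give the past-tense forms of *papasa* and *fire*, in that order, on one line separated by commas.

papasaugu, firehe

The pattern is front/back vowel harmony: -he when the last vowel of the stem is a front vowel (*voti*, *ze*); -ugu when the last vowel of the stem is a back vowel (*ru*, *bevu*, *ko*, *vada*).
*papasa* — last vowel /a/ (a back vowel) → -ugu → *papasaugu*.
The last vowel of *fire* is /e/, which is a front vowel, so the suffix is -he, giving *firehe*.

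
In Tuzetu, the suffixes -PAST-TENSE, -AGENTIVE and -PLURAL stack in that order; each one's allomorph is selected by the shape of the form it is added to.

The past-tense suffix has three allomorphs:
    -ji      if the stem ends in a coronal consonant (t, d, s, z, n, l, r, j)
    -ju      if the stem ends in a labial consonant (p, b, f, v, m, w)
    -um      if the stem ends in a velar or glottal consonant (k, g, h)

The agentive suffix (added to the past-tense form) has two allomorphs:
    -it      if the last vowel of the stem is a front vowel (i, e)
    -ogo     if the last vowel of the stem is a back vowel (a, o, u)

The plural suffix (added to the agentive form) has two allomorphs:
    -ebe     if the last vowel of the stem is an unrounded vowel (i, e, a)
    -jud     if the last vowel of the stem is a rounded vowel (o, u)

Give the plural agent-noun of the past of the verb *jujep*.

jujepjuogojud

*jujep* — final consonant /p/ (labial) → -ju → *jujepju*.
The last vowel of the past-tense form *jujepju* is /u/, which is a back vowel, so the agentive suffix is -ogo, giving *jujepjuogo*.
The agentive form *jujepjuogo*: last vowel = /o/, a rounded vowel → -jud → *jujepjuogojud*.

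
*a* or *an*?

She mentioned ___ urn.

an

The indefinite article is chosen by the initial *sound* of the following word, not its spelling.
*urn* begins with the sound /ɜr/ (u pronounced /ɜr/) — a vowel sound.
So the article is *an*: She mentioned an urn.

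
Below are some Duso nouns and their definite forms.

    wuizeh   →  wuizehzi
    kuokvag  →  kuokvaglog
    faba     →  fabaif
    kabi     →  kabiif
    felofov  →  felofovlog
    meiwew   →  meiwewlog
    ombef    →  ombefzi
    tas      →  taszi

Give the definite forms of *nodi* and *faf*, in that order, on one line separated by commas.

The suffix is conditioned by the final sound: -zi when the stem ends in a voiceless consonant (*wuizeh*, *ombef*, *tas*); -log when the stem ends in a voiced consonant (*kuokvag*, *felofov*, *meiwew*); -if when the stem ends in a vowel (*faba*, *kabi*).
Since the final sound of *nodi* is /i/ (a vowel), it takes -if, giving *nodiif*.
The final sound of *faf* is /f/, which is a voiceless consonant, so the suffix is -zi, giving *fafzi*.

nodiif, fafzi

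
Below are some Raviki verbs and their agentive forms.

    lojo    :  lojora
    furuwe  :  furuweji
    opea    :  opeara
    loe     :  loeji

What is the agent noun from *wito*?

The alternation tracks the last vowel of the stem — -ji when the last vowel of the stem is a front vowel (*furuwe*, *loe*); -ra when the last vowel of the stem is a back vowel (*lojo*, *opea*).
*wito*: last vowel = /o/, a back vowel → -ra → *witora*.

witora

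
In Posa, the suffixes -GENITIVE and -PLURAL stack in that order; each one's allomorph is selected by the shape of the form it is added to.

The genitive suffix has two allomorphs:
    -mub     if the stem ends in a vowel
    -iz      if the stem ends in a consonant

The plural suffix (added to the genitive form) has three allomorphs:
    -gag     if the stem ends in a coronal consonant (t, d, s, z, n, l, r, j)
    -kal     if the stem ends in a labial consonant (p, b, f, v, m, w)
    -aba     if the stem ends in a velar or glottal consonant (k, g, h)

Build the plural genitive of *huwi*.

huwimubkal

Since the final sound of *huwi* is /i/ (a vowel), it takes -mub, giving *huwimub*.
The genitive form *huwimub*: final consonant = /b/, labial → -kal → *huwimubkal*.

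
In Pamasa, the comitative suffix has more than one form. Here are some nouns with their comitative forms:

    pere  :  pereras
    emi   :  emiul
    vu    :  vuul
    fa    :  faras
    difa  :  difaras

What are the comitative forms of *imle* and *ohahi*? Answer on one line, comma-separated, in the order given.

imleras, ohahiul

The suffix is conditioned by the last vowel: -ul when the last vowel of the stem is a high vowel (*emi*, *vu*); -ras when the last vowel of the stem is a non-high vowel (*pere*, *fa*, *difa*).
The last vowel of *imle* is /e/, which is a non-high vowel, so the suffix is -ras, giving *imleras*.
*ohahi* — last vowel /i/ (a high vowel) → -ul → *ohahiul*.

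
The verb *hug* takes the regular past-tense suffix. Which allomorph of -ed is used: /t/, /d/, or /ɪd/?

/d/

The stem *hug* ends in a voiced sound other than /d/.
The -ed suffix is realized as /ɪd/ after /t, d/; as /t/ after other voiceless consonants; and as /d/ after other voiced sounds.
So -ed on *hug* is pronounced /d/.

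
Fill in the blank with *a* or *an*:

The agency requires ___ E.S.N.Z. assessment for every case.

an

The indefinite article is chosen by the initial *sound* of the following word, not its spelling.
The initialism *E.S.N.Z.* is read letter by letter; the first letter, E, is pronounced /iː/, which begins with a vowel sound.
So the article is *an*: The agency requires an E.S.N.Z. assessment for every case.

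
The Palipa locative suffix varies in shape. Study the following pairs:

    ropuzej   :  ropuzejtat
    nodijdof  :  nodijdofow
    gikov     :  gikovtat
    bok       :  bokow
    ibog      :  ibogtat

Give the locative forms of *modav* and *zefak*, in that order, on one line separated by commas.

modavtat, zefakow

The alternation tracks the final consonant of the stem — -ow when the stem ends in a voiceless consonant (*nodijdof*, *bok*); -tat when the stem ends in a voiced consonant (*ropuzej*, *gikov*, *ibog*).
*modav* — final consonant /v/ (voiced) → -tat → *modavtat*.
Since the final consonant of *zefak* is /k/ (voiceless), it takes -ow, giving *zefakow*.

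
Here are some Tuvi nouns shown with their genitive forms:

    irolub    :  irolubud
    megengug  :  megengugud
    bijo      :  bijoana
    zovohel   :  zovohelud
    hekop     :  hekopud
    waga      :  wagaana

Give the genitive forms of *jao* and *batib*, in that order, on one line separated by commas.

The alternation tracks the final sound of the stem — -ud when the stem ends in a consonant (*irolub*, *megengug*, *zovohel*, *hekop*); -ana when the stem ends in a vowel (*bijo*, *waga*).
*jao*: final sound = /o/, a vowel → -ana → *jaoana*.
*batib* — final sound /b/ (a consonant) → -ud → *batibud*.

jaoana, batibud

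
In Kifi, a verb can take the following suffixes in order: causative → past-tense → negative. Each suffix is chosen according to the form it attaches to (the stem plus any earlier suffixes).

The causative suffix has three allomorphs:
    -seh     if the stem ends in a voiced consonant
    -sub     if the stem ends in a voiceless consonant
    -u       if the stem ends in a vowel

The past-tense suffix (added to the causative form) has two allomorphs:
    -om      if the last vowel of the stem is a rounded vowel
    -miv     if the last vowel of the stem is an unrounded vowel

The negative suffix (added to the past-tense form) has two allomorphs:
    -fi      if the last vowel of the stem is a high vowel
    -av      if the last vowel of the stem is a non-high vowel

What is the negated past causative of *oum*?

Since the final sound of *oum* is /m/ (a voiced consonant), it takes -seh, giving *oumseh*.
The causative form *oumseh* — last vowel /e/ (an unrounded vowel) → -miv → *oumsehmiv*.
The last vowel of the past-tense form *oumsehmiv* is /i/, which is a high vowel, so the negative suffix is -fi, giving *oumsehmivfi*.

oumsehmivfi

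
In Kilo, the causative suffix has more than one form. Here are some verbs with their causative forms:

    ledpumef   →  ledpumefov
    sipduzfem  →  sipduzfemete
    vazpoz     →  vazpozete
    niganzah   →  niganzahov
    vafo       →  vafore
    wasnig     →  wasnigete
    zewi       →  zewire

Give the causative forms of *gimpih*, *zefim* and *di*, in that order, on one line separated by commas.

gimpihov, zefimete, dire

The alternation tracks the final sound of the stem — -ov when the stem ends in a voiceless consonant (*ledpumef*, *niganzah*); -ete when the stem ends in a voiced consonant (*sipduzfem*, *vazpoz*, *wasnig*); -re when the stem ends in a vowel (*vafo*, *zewi*).
*gimpih*: final sound = /h/, a voiceless consonant → -ov → *gimpihov*.
The final sound of *zefim* is /m/, which is a voiced consonant, so the suffix is -ete, giving *zefimete*.
*di*: final sound = /i/, a vowel → -re → *dire*.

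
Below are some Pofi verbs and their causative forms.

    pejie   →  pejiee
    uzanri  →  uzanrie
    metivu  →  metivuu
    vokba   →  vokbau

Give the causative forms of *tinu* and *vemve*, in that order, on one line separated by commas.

The suffix is conditioned by the last vowel: -e when the last vowel of the stem is a front vowel (*pejie*, *uzanri*); -u when the last vowel of the stem is a back vowel (*metivu*, *vokba*).
*tinu*: last vowel = /u/, a back vowel → -u → *tinuu*.
Since the last vowel of *vemve* is /e/ (a front vowel), it takes -e, giving *vemvee*.

tinuu, vemvee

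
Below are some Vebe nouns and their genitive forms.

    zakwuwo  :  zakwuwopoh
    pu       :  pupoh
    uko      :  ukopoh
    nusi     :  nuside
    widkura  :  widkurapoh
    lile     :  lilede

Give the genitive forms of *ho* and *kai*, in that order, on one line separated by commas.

The suffix is conditioned by the last vowel: -de when the last vowel of the stem is a front vowel (*nusi*, *lile*); -poh when the last vowel of the stem is a back vowel (*zakwuwo*, *pu*, *uko*, *widkura*).
*ho* — last vowel /o/ (a back vowel) → -poh → *hopoh*.
The last vowel of *kai* is /i/, which is a front vowel, so the suffix is -de, giving *kaide*.

hopoh, kaide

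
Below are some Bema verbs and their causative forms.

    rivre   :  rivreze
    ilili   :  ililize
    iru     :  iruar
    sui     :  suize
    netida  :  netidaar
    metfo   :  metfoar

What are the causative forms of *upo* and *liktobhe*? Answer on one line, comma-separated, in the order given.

upoar, liktobheze

The pattern is front/back vowel harmony: -ze when the last vowel of the stem is a front vowel (*rivre*, *ilili*, *sui*); -ar when the last vowel of the stem is a back vowel (*iru*, *netida*, *metfo*).
*upo*: last vowel = /o/, a back vowel → -ar → *upoar*.
*liktobhe*: last vowel = /e/, a front vowel → -ze → *liktobheze*.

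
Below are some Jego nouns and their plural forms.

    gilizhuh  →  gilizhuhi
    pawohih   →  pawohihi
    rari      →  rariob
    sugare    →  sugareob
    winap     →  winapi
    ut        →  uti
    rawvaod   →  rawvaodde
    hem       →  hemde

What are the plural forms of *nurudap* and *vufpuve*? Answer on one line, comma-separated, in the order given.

The alternation tracks the final sound of the stem — -i when the stem ends in a voiceless consonant (*gilizhuh*, *pawohih*, *winap*, *ut*); -de when the stem ends in a voiced consonant (*rawvaod*, *hem*); -ob when the stem ends in a vowel (*rari*, *sugare*).
The final sound of *nurudap* is /p/, which is a voiceless consonant, so the suffix is -i, giving *nurudapi*.
Since the final sound of *vufpuve* is /e/ (a vowel), it takes -ob, giving *vufpuveob*.

nurudapi, vufpuveob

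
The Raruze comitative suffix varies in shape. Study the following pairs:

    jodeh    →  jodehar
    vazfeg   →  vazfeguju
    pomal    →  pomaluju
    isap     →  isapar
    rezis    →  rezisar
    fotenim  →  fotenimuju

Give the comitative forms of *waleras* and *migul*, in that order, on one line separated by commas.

walerasar, miguluju

Looking at the final consonant of each stem: -ar when the stem ends in a voiceless consonant (*jodeh*, *isap*, *rezis*); -uju when the stem ends in a voiced consonant (*vazfeg*, *pomal*, *fotenim*).
*waleras* — final consonant /s/ (voiceless) → -ar → *walerasar*.
Since the final consonant of *migul* is /l/ (voiced), it takes -uju, giving *miguluju*.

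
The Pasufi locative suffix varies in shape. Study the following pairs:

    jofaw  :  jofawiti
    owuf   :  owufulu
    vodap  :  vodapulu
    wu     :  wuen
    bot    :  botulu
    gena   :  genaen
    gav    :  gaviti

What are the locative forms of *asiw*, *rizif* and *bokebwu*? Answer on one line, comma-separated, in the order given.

asiwiti, rizifulu, bokebwuen

Looking at the final sound of each stem: -ulu when the stem ends in a voiceless consonant (*owuf*, *vodap*, *bot*); -iti when the stem ends in a voiced consonant (*jofaw*, *gav*); -en when the stem ends in a vowel (*wu*, *gena*).
*asiw* — final sound /w/ (a voiced consonant) → -iti → *asiwiti*.
The final sound of *rizif* is /f/, which is a voiceless consonant, so the suffix is -ulu, giving *rizifulu*.
Since the final sound of *bokebwu* is /u/ (a vowel), it takes -en, giving *bokebwuen*.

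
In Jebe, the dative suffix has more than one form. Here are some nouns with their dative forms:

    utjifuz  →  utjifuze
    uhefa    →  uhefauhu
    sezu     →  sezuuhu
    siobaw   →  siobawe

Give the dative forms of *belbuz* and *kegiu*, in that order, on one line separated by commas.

belbuze, kegiuuhu

Looking at the final sound of each stem: -e when the stem ends in a consonant (*utjifuz*, *siobaw*); -uhu when the stem ends in a vowel (*uhefa*, *sezu*).
*belbuz*: final sound = /z/, a consonant → -e → *belbuze*.
*kegiu* — final sound /u/ (a vowel) → -uhu → *kegiuuhu*.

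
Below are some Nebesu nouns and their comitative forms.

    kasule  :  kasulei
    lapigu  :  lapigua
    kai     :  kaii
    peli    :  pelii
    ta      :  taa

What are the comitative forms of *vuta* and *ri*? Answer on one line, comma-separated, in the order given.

The alternation tracks the last vowel of the stem — -i when the last vowel of the stem is a front vowel (*kasule*, *kai*, *peli*); -a when the last vowel of the stem is a back vowel (*lapigu*, *ta*).
*vuta* — last vowel /a/ (a back vowel) → -a → *vutaa*.
*ri* — last vowel /i/ (a front vowel) → -i → *rii*.

vutaa, rii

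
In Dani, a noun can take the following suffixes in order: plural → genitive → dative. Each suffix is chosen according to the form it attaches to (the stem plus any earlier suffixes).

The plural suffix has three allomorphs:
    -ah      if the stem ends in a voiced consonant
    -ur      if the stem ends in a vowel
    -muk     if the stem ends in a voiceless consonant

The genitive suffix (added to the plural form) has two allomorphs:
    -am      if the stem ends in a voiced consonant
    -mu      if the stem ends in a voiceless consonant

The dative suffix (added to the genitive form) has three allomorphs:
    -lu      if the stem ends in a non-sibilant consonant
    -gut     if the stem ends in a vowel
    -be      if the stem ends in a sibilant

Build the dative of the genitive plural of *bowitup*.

*bowitup* — final sound /p/ (a voiceless consonant) → -muk → *bowitupmuk*.
The plural form *bowitupmuk*: final consonant = /k/, voiceless → -mu → *bowitupmukmu*.
The genitive form *bowitupmukmu* — final sound /u/ (a vowel) → -gut → *bowitupmukmugut*.

bowitupmukmugut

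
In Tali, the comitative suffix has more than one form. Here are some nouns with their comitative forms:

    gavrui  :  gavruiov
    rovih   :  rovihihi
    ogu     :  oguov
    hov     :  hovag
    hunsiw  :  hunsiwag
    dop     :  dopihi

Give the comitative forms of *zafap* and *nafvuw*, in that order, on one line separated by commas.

The pattern is voicing of the final sound: -ihi when the stem ends in a voiceless consonant (*rovih*, *dop*); -ag when the stem ends in a voiced consonant (*hov*, *hunsiw*); -ov when the stem ends in a vowel (*gavrui*, *ogu*).
The final sound of *zafap* is /p/, which is a voiceless consonant, so the suffix is -ihi, giving *zafapihi*.
The final sound of *nafvuw* is /w/, which is a voiced consonant, so the suffix is -ag, giving *nafvuwag*.

zafapihi, nafvuwag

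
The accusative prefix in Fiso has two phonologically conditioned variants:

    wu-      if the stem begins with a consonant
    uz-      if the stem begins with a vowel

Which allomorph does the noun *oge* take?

uz-

The first sound of *oge* is /o/, which is a vowel, so the prefix is uz-.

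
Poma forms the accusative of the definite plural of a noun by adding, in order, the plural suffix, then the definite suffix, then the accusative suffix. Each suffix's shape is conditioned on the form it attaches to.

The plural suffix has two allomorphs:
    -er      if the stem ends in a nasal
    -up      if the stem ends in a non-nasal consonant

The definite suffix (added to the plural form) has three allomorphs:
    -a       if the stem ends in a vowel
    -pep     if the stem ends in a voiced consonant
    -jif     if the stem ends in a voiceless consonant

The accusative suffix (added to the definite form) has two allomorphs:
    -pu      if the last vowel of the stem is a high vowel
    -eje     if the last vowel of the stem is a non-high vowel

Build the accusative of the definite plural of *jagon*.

Since the final consonant of *jagon* is /n/ (a nasal), it takes -er, giving *jagoner*.
The plural form *jagoner*: final sound = /r/, a voiced consonant → -pep → *jagonerpep*.
Since the last vowel of the definite form *jagonerpep* is /e/ (a non-high vowel), it takes -eje, giving *jagonerpepeje*.

jagonerpepeje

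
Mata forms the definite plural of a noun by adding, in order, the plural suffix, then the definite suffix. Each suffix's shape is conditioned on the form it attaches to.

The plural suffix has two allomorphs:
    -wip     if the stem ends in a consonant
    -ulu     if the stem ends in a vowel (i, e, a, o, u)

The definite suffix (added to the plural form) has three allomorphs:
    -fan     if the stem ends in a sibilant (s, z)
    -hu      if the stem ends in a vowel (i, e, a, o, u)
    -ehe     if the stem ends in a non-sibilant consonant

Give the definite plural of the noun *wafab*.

*wafab* — final sound /b/ (a consonant) → -wip → *wafabwip*.
Since the final sound of the plural form *wafabwip* is /p/ (a non-sibilant consonant), it takes -ehe, giving *wafabwipehe*.

wafabwipehe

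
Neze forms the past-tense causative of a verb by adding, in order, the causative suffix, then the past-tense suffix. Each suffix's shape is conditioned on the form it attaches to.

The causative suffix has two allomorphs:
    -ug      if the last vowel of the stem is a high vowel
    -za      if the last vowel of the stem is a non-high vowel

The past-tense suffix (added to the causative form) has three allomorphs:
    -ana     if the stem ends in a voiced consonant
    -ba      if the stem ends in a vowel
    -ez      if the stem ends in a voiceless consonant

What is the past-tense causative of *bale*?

*bale* — last vowel /e/ (a non-high vowel) → -za → *baleza*.
The causative form *baleza*: final sound = /a/, a vowel → -ba → *balezaba*.

balezaba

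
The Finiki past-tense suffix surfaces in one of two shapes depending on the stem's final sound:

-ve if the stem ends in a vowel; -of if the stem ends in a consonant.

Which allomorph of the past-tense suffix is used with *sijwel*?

-of

*sijwel*: final sound = /l/, a consonant → -of.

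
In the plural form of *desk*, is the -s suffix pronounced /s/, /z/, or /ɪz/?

/s/

The stem *desk* ends in a voiceless non-sibilant consonant.
The plural suffix surfaces as /ɪz/ after sibilants, /s/ after other voiceless consonants, and /z/ after other voiced sounds.
So the plural -s on *desk* is pronounced /s/.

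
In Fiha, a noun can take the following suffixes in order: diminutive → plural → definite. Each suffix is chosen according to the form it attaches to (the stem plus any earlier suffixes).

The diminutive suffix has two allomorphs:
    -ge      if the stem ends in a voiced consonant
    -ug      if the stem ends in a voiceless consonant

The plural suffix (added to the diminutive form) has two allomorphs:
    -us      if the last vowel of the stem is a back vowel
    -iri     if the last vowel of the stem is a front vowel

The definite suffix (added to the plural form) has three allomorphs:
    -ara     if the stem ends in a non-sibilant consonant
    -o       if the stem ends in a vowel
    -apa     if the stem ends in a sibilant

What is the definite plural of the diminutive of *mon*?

mongeirio

*mon*: final consonant = /n/, voiced → -ge → *monge*.
The diminutive form *monge* — last vowel /e/ (a front vowel) → -iri → *mongeiri*.
The plural form *mongeiri*: final sound = /i/, a vowel → -o → *mongeirio*.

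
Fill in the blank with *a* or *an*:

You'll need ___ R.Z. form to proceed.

The indefinite article is chosen by the initial *sound* of the following word, not its spelling.
The initialism *R.Z.* is read letter by letter; the first letter, R, is pronounced /ɑr/, which begins with a vowel sound.
So the article is *an*: You'll need an R.Z. form to proceed.

an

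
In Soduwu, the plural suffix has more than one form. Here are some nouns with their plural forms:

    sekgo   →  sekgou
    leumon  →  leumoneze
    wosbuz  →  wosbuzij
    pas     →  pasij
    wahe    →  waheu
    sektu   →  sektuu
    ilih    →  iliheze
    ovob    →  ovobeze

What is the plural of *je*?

jeu

The suffix is conditioned by the final sound: -ij when the stem ends in a sibilant (*wosbuz*, *pas*); -eze when the stem ends in a non-sibilant consonant (*leumon*, *ilih*, *ovob*); -u when the stem ends in a vowel (*sekgo*, *wahe*, *sektu*).
*je* — final sound /e/ (a vowel) → -u → *jeu*.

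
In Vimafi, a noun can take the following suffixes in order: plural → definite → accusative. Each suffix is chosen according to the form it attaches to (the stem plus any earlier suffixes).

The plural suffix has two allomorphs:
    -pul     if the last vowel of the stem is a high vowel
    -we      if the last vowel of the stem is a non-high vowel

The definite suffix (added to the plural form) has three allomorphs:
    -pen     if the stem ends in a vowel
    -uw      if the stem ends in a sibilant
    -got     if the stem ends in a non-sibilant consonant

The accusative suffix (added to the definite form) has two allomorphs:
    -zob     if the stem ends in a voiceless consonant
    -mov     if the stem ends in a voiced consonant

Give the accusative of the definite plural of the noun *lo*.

*lo*: last vowel = /o/, a non-high vowel → -we → *lowe*.
The plural form *lowe*: final sound = /e/, a vowel → -pen → *lowepen*.
The final consonant of the definite form *lowepen* is /n/, which is voiced, so the accusative suffix is -mov, giving *lowepenmov*.

lowepenmov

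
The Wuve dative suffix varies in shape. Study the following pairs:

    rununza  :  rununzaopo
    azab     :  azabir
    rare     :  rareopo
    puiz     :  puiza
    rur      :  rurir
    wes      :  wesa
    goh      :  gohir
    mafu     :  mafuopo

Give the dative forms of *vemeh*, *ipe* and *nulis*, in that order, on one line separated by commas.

Looking at the final sound of each stem: -a when the stem ends in a sibilant (*puiz*, *wes*); -ir when the stem ends in a non-sibilant consonant (*azab*, *rur*, *goh*); -opo when the stem ends in a vowel (*rununza*, *rare*, *mafu*).
The final sound of *vemeh* is /h/, which is a non-sibilant consonant, so the suffix is -ir, giving *vemehir*.
Since the final sound of *ipe* is /e/ (a vowel), it takes -opo, giving *ipeopo*.
Since the final sound of *nulis* is /s/ (a sibilant), it takes -a, giving *nulisa*.

vemehir, ipeopo, nulisa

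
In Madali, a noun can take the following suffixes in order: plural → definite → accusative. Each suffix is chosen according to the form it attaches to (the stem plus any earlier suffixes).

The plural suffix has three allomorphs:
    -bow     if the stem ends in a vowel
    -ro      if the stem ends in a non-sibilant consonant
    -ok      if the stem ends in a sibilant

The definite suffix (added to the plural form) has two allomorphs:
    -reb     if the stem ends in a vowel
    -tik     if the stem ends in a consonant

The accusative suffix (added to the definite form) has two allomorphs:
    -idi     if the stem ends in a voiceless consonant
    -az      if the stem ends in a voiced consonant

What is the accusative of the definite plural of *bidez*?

*bidez* — final sound /z/ (a sibilant) → -ok → *bidezok*.
The plural form *bidezok* — final sound /k/ (a consonant) → -tik → *bidezoktik*.
The definite form *bidezoktik* — final consonant /k/ (voiceless) → -idi → *bidezoktikidi*.

bidezoktikidi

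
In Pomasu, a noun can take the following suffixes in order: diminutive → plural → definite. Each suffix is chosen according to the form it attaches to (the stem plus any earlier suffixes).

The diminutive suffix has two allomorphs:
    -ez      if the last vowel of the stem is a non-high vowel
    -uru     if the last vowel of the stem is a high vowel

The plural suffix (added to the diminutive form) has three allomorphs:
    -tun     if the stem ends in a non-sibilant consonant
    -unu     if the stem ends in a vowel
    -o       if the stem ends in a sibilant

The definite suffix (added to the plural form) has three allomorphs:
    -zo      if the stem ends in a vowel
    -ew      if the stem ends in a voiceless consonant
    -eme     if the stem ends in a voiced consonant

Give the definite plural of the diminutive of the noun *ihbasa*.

*ihbasa* — last vowel /a/ (a non-high vowel) → -ez → *ihbasaez*.
The final sound of the diminutive form *ihbasaez* is /z/, which is a sibilant, so the plural suffix is -o, giving *ihbasaezo*.
Since the final sound of the plural form *ihbasaezo* is /o/ (a vowel), it takes -zo, giving *ihbasaezozo*.

ihbasaezozo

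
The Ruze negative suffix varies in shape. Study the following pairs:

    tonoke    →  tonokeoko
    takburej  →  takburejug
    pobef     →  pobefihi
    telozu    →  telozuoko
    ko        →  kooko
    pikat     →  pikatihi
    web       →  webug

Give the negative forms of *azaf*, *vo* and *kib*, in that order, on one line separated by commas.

The suffix is conditioned by the final sound: -ihi when the stem ends in a voiceless consonant (*pobef*, *pikat*); -ug when the stem ends in a voiced consonant (*takburej*, *web*); -oko when the stem ends in a vowel (*tonoke*, *telozu*, *ko*).
Since the final sound of *azaf* is /f/ (a voiceless consonant), it takes -ihi, giving *azafihi*.
*vo* — final sound /o/ (a vowel) → -oko → *vooko*.
The final sound of *kib* is /b/, which is a voiced consonant, so the suffix is -ug, giving *kibug*.

azafihi, vooko, kibug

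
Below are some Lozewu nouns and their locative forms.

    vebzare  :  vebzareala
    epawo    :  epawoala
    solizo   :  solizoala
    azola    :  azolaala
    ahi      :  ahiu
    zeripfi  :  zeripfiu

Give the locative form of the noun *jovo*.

jovoala

The suffix is conditioned by the last vowel: -u when the last vowel of the stem is a high vowel (*ahi*, *zeripfi*); -ala when the last vowel of the stem is a non-high vowel (*vebzare*, *epawo*, *solizo*, *azola*).
Since the last vowel of *jovo* is /o/ (a non-high vowel), it takes -ala, giving *jovoala*.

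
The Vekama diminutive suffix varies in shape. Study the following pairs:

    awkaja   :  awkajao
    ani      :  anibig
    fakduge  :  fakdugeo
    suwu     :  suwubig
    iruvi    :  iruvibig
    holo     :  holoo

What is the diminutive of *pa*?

Looking at the last vowel of each stem: -big when the last vowel of the stem is a high vowel (*ani*, *suwu*, *iruvi*); -o when the last vowel of the stem is a non-high vowel (*awkaja*, *fakduge*, *holo*).
*pa*: last vowel = /a/, a non-high vowel → -o → *pao*.

pao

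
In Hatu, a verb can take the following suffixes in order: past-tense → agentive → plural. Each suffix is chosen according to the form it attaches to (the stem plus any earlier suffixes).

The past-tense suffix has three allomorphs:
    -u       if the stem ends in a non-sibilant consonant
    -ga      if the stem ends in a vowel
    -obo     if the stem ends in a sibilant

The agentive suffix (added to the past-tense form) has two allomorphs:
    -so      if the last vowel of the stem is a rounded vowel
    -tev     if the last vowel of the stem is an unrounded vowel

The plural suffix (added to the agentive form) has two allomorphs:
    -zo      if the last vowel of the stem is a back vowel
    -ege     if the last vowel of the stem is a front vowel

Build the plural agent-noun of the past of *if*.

ifusozo

The final sound of *if* is /f/, which is a non-sibilant consonant, so the past-tense suffix is -u, giving *ifu*.
The last vowel of the past-tense form *ifu* is /u/, which is a rounded vowel, so the agentive suffix is -so, giving *ifuso*.
The agentive form *ifuso*: last vowel = /o/, a back vowel → -zo → *ifusozo*.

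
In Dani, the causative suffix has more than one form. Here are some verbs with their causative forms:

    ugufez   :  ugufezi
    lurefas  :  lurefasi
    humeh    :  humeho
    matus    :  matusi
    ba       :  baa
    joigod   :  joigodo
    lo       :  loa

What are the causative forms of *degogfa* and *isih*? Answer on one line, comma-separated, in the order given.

The pattern is sibilance of the final sound: -i when the stem ends in a sibilant (*ugufez*, *lurefas*, *matus*); -o when the stem ends in a non-sibilant consonant (*humeh*, *joigod*); -a when the stem ends in a vowel (*ba*, *lo*).
*degogfa* — final sound /a/ (a vowel) → -a → *degogfaa*.
Since the final sound of *isih* is /h/ (a non-sibilant consonant), it takes -o, giving *isiho*.

degogfaa, isiho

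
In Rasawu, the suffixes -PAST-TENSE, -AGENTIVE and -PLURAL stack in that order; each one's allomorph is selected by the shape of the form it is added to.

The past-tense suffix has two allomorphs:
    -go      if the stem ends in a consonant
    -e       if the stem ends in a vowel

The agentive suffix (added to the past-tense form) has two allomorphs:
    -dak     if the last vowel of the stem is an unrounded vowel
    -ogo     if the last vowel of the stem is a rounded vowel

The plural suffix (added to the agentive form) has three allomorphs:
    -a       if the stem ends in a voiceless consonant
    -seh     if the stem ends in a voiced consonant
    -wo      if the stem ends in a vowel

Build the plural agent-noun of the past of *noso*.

*noso*: final sound = /o/, a vowel → -e → *nosoe*.
The last vowel of the past-tense form *nosoe* is /e/, which is an unrounded vowel, so the agentive suffix is -dak, giving *nosoedak*.
The final sound of the agentive form *nosoedak* is /k/, which is a voiceless consonant, so the plural suffix is -a, giving *nosoedaka*.

nosoedaka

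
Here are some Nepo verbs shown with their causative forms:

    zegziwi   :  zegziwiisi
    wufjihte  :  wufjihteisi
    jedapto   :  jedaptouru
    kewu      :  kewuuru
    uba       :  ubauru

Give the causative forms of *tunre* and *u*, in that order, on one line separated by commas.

tunreisi, uuru

The suffix is conditioned by the last vowel: -isi when the last vowel of the stem is a front vowel (*zegziwi*, *wufjihte*); -uru when the last vowel of the stem is a back vowel (*jedapto*, *kewu*, *uba*).
The last vowel of *tunre* is /e/, which is a front vowel, so the suffix is -isi, giving *tunreisi*.
*u* — last vowel /u/ (a back vowel) → -uru → *uuru*.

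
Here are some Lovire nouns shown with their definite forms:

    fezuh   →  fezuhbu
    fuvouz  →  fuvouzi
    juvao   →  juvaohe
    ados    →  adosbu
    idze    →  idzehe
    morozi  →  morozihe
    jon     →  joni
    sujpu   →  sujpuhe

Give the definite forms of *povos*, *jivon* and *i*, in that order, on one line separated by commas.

povosbu, jivoni, ihe

The alternation tracks the final sound of the stem — -bu when the stem ends in a voiceless consonant (*fezuh*, *ados*); -i when the stem ends in a voiced consonant (*fuvouz*, *jon*); -he when the stem ends in a vowel (*juvao*, *idze*, *morozi*, *sujpu*).
*povos*: final sound = /s/, a voiceless consonant → -bu → *povosbu*.
*jivon* — final sound /n/ (a voiced consonant) → -i → *jivoni*.
*i* — final sound /i/ (a vowel) → -he → *ihe*.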